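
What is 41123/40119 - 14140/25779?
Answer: 54758573/114914189 ≈ 0.47652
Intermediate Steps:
41123/40119 - 14140/25779 = 54758573/114914189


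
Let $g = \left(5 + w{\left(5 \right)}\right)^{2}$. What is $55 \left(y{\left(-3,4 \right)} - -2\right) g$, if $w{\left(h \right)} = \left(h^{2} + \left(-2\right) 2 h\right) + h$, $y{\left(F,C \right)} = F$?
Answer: $-12375$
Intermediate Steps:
$w{\left(h \right)} = h^{2} - 3 h$ ($w{\left(h \right)} = \left(h^{2} - 4 h\right) + h = h^{2} - 3 h$)
$g = 225$ ($g = \left(5 + 5 \left(-3 + 5\right)\right)^{2} = \left(5 + 5 \cdot 2\right)^{2} = \left(5 + 10\right)^{2} = 15^{2} = 225$)
$55 \left(y{\left(-3,4 \right)} - -2\right) g = 55 \left(-3 - -2\right) 225 = 55 \left(-3 + 2\right) 225 = 55 \left(-1\right) 225 = \left(-55\right) 225 = -12375$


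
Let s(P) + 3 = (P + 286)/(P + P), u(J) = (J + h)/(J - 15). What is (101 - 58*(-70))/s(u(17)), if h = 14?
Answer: 85994/139 ≈ 618.66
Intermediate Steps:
u(J) = (14 + J)/(-15 + J) (u(J) = (J + 14)/(J - 15) = (14 + J)/(-15 + J))
s(P) = -3 + (286 + P)/(2*P) (s(P) = -3 + (P + 286)/(P + P) = -3 + (286 + P)/((2*P)) = -3 + (286 + P)*(1/(2*P)) = -3 + (286 + P)/(2*P))
(101 - 58*(-70))/s(u(17)) = (101 - 58*(-70))/(-5/2 + 143/(((14 + 17)/(-15 + 17)))) = (101 + 4060)/(-5/2 + 143/((31/2))) = 4161/(-5/2 + 143/(((1/2)*31))) = 4161/(-5/2 + 143/(31/2)) = 4161/(-5/2 + 143*(2/31)) = 4161/(-5/2 + 286/31) = 4161/(417/62) = 4161*(62/417) = 85994/139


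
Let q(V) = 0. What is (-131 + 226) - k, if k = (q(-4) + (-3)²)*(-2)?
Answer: 113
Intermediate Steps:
k = -18 (k = (0 + (-3)²)*(-2) = (0 + 9)*(-2) = 9*(-2) = -18)
(-131 + 226) - k = (-131 + 226) - 1*(-18) = 95 + 18 = 113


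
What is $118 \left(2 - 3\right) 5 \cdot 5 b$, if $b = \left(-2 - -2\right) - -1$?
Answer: $-2950$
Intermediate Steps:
$b = 1$ ($b = \left(-2 + 2\right) + 1 = 0 + 1 = 1$)
$118 \left(2 - 3\right) 5 \cdot 5 b = 118 \left(2 - 3\right) 5 \cdot 5 \cdot 1 = 118 \left(-1\right) 5 \cdot 5 \cdot 1 = 118 \left(-5\right) 5 \cdot 1 = 118 \left(\left(-25\right) 1\right) = 118 \left(-25\right) = -2950$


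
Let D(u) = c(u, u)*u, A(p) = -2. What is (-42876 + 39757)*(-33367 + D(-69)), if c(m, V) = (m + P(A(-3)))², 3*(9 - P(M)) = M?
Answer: 2585130127/3 ≈ 8.6171e+8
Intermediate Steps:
P(M) = 9 - M/3
c(m, V) = (29/3 + m)² (c(m, V) = (m + (9 - ⅓*(-2)))² = (m + (9 + ⅔))² = (m + 29/3)² = (29/3 + m)²)
D(u) = u*(29 + 3*u)²/9 (D(u) = ((29 + 3*u)²/9)*u = u*(29 + 3*u)²/9)
(-42876 + 39757)*(-33367 + D(-69)) = (-42876 + 39757)*(-33367 + (⅑)*(-69)*(29 + 3*(-69))²) = -3119*(-33367 + (⅑)*(-69)*(29 - 207)²) = -3119*(-33367 + (⅑)*(-69)*(-178)²) = -3119*(-33367 + (⅑)*(-69)*31684) = -3119*(-33367 - 728732/3) = -3119*(-828833/3) = 2585130127/3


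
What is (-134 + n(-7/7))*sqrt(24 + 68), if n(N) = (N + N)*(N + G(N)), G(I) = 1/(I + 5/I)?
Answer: -790*sqrt(23)/3 ≈ -1262.9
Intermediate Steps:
n(N) = 2*N*(N + N/(5 + N**2)) (n(N) = (N + N)*(N + N/(5 + N**2)) = (2*N)*(N + N/(5 + N**2)) = 2*N*(N + N/(5 + N**2)))
(-134 + n(-7/7))*sqrt(24 + 68) = (-134 + 2*(-7/7)**2*(6 + (-7/7)**2)/(5 + (-7/7)**2))*sqrt(24 + 68) = (-134 + 2*(-7*1/7)**2*(6 + (-7*1/7)**2)/(5 + (-7*1/7)**2))*sqrt(92) = (-134 + 2*(-1)**2*(6 + (-1)**2)/(5 + (-1)**2))*(2*sqrt(23)) = (-134 + 2*1*(6 + 1)/(5 + 1))*(2*sqrt(23)) = (-134 + 2*1*7/6)*(2*sqrt(23)) = (-134 + 2*1*(1/6)*7)*(2*sqrt(23)) = (-134 + 7/3)*(2*sqrt(23)) = -790*sqrt(23)/3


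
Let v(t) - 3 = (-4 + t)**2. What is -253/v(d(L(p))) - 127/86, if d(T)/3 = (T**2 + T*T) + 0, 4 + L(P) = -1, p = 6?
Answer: -2729271/1833434 ≈ -1.4886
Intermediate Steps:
L(P) = -5 (L(P) = -4 - 1 = -5)
d(T) = 6*T**2 (d(T) = 3*((T**2 + T*T) + 0) = 3*((T**2 + T**2) + 0) = 3*(2*T**2 + 0) = 3*(2*T**2) = 6*T**2)
v(t) = 3 + (-4 + t)**2
-253/v(d(L(p))) - 127/86 = -253/(3 + (-4 + 6*(-5)**2)**2) - 127/86 = -253/(3 + (-4 + 6*25)**2) - 127*1/86 = -253/(3 + (-4 + 150)**2) - 127/86 = -253/(3 + 146**2) - 127/86 = -253/(3 + 21316) - 127/86 = -253/21319 - 127/86 = -2729271/1833434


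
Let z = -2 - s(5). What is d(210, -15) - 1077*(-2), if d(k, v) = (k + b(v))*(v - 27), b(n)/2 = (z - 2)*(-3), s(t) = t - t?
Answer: -7674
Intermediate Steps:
s(t) = 0
z = -2 (z = -2 - 1*0 = -2 + 0 = -2)
b(n) = 24 (b(n) = 2*((-2 - 2)*(-3)) = 2*(-4*(-3)) = 2*12 = 24)
d(k, v) = (-27 + v)*(24 + k) (d(k, v) = (k + 24)*(v - 27) = (24 + k)*(-27 + v) = (-27 + v)*(24 + k))
d(210, -15) - 1077*(-2) = (-648 - 27*210 + 24*(-15) + 210*(-15)) - 1077*(-2) = (-648 - 5670 - 360 - 3150) - 1*(-2154) = -9828 + 2154 = -7674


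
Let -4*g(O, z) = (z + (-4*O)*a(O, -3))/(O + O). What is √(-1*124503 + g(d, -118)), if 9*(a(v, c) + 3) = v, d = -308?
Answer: I*√106313603935/924 ≈ 352.88*I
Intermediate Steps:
a(v, c) = -3 + v/9
g(O, z) = -(z - 4*O*(-3 + O/9))/(8*O) (g(O, z) = -(z + (-4*O)*(-3 + O/9))/(4*(O + O)) = -(z - 4*O*(-3 + O/9))/(4*(2*O)) = -(z - 4*O*(-3 + O/9))*1/(2*O)/4 = -(z - 4*O*(-3 + O/9))/(8*O))
√(-1*124503 + g(d, -118)) = √(-1*124503 + (-⅛*(-118) + (1/18)*(-308)*(-27 - 308))/(-308)) = √(-124503 - (59/4 + (1/18)*(-308)*(-335))/308) = √(-124503 - (59/4 + 51590/9)/308) = √(-124503 - 1/308*206891/36) = √(-124503 - 206891/11088) = √(-1380696155/11088) = I*√106313603935/924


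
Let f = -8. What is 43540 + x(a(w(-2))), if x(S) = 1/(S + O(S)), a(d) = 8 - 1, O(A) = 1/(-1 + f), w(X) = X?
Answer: 2699489/62 ≈ 43540.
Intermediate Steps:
O(A) = -⅑ (O(A) = 1/(-1 - 8) = 1/(-9) = -⅑)
a(d) = 7
x(S) = 1/(-⅑ + S) (x(S) = 1/(S - ⅑) = 1/(-⅑ + S))
43540 + x(a(w(-2))) = 43540 + 9/(-1 + 9*7) = 43540 + 9/(-1 + 63) = 43540 + 9/62 = 2699489/62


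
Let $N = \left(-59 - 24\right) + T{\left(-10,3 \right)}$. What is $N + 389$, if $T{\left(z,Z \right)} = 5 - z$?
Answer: $321$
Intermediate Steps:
$N = -68$ ($N = \left(-59 - 24\right) + \left(5 - -10\right) = -83 + \left(5 + 10\right) = -83 + 15 = -68$)
$N + 389 = -68 + 389 = 321$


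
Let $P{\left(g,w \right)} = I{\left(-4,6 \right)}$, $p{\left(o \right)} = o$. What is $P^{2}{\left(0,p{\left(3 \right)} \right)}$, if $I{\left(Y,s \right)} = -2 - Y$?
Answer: $4$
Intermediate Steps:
$P{\left(g,w \right)} = 2$ ($P{\left(g,w \right)} = -2 - -4 = -2 + 4 = 2$)
$P^{2}{\left(0,p{\left(3 \right)} \right)} = 2^{2} = 4$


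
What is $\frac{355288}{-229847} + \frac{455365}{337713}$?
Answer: $- \frac{15321097189}{77622319911} \approx -0.19738$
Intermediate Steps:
$\frac{355288}{-229847} + \frac{455365}{337713} = 355288 \left(- \frac{1}{229847}\right) + 455365 \cdot \frac{1}{337713} = - \frac{355288}{229847} + \frac{455365}{337713} = - \frac{15321097189}{77622319911}$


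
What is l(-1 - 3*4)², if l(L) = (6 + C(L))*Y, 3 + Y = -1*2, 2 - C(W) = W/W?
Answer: 1225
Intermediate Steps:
C(W) = 1 (C(W) = 2 - W/W = 2 - 1*1 = 2 - 1 = 1)
Y = -5 (Y = -3 - 1*2 = -3 - 2 = -5)
l(L) = -35 (l(L) = (6 + 1)*(-5) = 7*(-5) = -35)
l(-1 - 3*4)² = (-35)² = 1225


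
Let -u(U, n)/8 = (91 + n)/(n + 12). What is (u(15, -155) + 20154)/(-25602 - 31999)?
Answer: -2881510/8236943 ≈ -0.34983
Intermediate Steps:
u(U, n) = -8*(91 + n)/(12 + n) (u(U, n) = -8*(91 + n)/(n + 12) = -8*(91 + n)/(12 + n))
(u(15, -155) + 20154)/(-25602 - 31999) = (8*(-91 - 1*(-155))/(12 - 155) + 20154)/(-25602 - 31999) = (8*(-91 + 155)/(-143) + 20154)/(-57601) = (8*(-1/143)*64 + 20154)*(-1/57601) = (-512/143 + 20154)*(-1/57601) = (2881510/143)*(-1/57601) = -2881510/8236943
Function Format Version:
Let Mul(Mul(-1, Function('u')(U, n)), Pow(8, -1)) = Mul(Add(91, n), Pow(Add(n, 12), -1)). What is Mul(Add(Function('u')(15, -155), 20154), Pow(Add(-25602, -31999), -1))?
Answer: Rational(-2881510, 8236943) ≈ -0.34983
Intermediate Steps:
Function('u')(U, n) = Mul(-8, Pow(Add(12, n), -1), Add(91, n)) (Function('u')(U, n) = Mul(-8, Mul(Add(91, n), Pow(Add(n, 12), -1))) = Mul(-8, Mul(Add(91, n), Pow(Add(12, n), -1))) = Mul(-8, Mul(Pow(Add(12, n), -1), Add(91, n))) = Mul(-8, Pow(Add(12, n), -1), Add(91, n)))
Mul(Add(Function('u')(15, -155), 20154), Pow(Add(-25602, -31999), -1)) = Mul(Add(Mul(8, Pow(Add(12, -155), -1), Add(-91, Mul(-1, -155))), 20154), Pow(Add(-25602, -31999), -1)) = Mul(Add(Mul(8, Pow(-143, -1), Add(-91, 155)), 20154), Pow(-57601, -1)) = Mul(Add(Mul(8, Rational(-1, 143), 64), 20154), Rational(-1, 57601)) = Mul(Add(Rational(-512, 143), 20154), Rational(-1, 57601)) = Mul(Rational(2881510, 143), Rational(-1, 57601)) = Rational(-2881510, 8236943)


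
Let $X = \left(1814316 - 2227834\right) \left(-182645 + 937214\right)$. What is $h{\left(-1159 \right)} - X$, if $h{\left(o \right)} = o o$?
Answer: $312029207023$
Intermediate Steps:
$h{\left(o \right)} = o^{2}$
$X = -312027863742$ ($X = \left(-413518\right) 754569 = -312027863742$)
$h{\left(-1159 \right)} - X = \left(-1159\right)^{2} - -312027863742 = 1343281 + 312027863742 = 312029207023$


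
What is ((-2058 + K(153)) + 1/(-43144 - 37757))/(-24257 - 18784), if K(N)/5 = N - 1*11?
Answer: 109054549/3482059941 ≈ 0.031319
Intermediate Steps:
K(N) = -55 + 5*N (K(N) = 5*(N - 1*11) = 5*(N - 11) = 5*(-11 + N) = -55 + 5*N)
((-2058 + K(153)) + 1/(-43144 - 37757))/(-24257 - 18784) = ((-2058 + (-55 + 5*153)) + 1/(-43144 - 37757))/(-24257 - 18784) = ((-2058 + (-55 + 765)) + 1/(-80901))/(-43041) = ((-2058 + 710) - 1/80901)*(-1/43041) = (-1348 - 1/80901)*(-1/43041) = -109054549/80901*(-1/43041) = 109054549/3482059941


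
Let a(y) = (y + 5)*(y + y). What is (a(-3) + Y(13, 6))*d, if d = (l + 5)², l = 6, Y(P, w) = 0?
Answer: -1452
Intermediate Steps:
a(y) = 2*y*(5 + y) (a(y) = (5 + y)*(2*y) = 2*y*(5 + y))
d = 121 (d = (6 + 5)² = 11² = 121)
(a(-3) + Y(13, 6))*d = (2*(-3)*(5 - 3) + 0)*121 = (2*(-3)*2 + 0)*121 = (-12 + 0)*121 = -12*121 = -1452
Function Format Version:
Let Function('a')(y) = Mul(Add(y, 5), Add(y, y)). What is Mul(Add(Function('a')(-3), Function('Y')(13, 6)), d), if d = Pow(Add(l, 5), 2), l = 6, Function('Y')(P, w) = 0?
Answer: -1452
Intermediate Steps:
Function('a')(y) = Mul(2, y, Add(5, y)) (Function('a')(y) = Mul(Add(5, y), Mul(2, y)) = Mul(2, y, Add(5, y)))
d = 121 (d = Pow(Add(6, 5), 2) = Pow(11, 2) = 121)
Mul(Add(Function('a')(-3), Function('Y')(13, 6)), d) = Mul(Add(Mul(2, -3, Add(5, -3)), 0), 121) = Mul(Add(Mul(2, -3, 2), 0), 121) = Mul(Add(-12, 0), 121) = Mul(-12, 121) = -1452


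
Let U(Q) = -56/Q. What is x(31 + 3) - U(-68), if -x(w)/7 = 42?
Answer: -5012/17 ≈ -294.82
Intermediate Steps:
x(w) = -294 (x(w) = -7*42 = -294)
x(31 + 3) - U(-68) = -294 - (-56)/(-68) = -294 - (-56)*(-1)/68 = -294 - 1*14/17 = -294 - 14/17 = -5012/17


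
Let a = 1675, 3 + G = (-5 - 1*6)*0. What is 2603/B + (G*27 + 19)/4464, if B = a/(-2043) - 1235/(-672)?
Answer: 85767093077/33540120 ≈ 2557.1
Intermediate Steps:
G = -3 (G = -3 + (-5 - 1*6)*0 = -3 + (-5 - 6)*0 = -3 - 11*0 = -3 + 0 = -3)
B = 465835/457632 (B = 1675/(-2043) - 1235/(-672) = 1675*(-1/2043) - 1235*(-1/672) = -1675/2043 + 1235/672 = 465835/457632 ≈ 1.0179)
2603/B + (G*27 + 19)/4464 = 2603/(465835/457632) + (-3*27 + 19)/4464 = 2603*(457632/465835) + (-81 + 19)*(1/4464) = 1191216096/465835 - 62*1/4464 = 1191216096/465835 - 1/72 = 85767093077/33540120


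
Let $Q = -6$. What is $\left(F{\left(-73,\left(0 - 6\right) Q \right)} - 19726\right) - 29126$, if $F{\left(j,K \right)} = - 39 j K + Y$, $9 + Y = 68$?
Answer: $53699$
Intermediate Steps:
$Y = 59$ ($Y = -9 + 68 = 59$)
$F{\left(j,K \right)} = 59 - 39 K j$ ($F{\left(j,K \right)} = - 39 j K + 59 = - 39 K j + 59 = 59 - 39 K j$)
$\left(F{\left(-73,\left(0 - 6\right) Q \right)} - 19726\right) - 29126 = \left(\left(59 - 39 \left(0 - 6\right) \left(-6\right) \left(-73\right)\right) - 19726\right) - 29126 = \left(\left(59 - 39 \left(\left(-6\right) \left(-6\right)\right) \left(-73\right)\right) - 19726\right) - 29126 = \left(\left(59 - 1404 \left(-73\right)\right) - 19726\right) - 29126 = \left(\left(59 + 102492\right) - 19726\right) - 29126 = \left(102551 - 19726\right) - 29126 = 82825 - 29126 = 53699$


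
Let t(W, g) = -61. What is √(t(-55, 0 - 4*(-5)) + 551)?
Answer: 7*√10 ≈ 22.136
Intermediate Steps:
√(t(-55, 0 - 4*(-5)) + 551) = √(-61 + 551) = √490 = 7*√10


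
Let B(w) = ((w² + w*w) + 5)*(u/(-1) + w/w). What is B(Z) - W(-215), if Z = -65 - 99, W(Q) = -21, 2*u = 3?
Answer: -53755/2 ≈ -26878.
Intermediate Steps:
u = 3/2 (u = (½)*3 = 3/2 ≈ 1.5000)
Z = -164
B(w) = -5/2 - w² (B(w) = ((w² + w*w) + 5)*((3/2)/(-1) + w/w) = ((w² + w²) + 5)*((3/2)*(-1) + 1) = (2*w² + 5)*(-3/2 + 1) = (5 + 2*w²)*(-½) = -5/2 - w²)
B(Z) - W(-215) = (-5/2 - 1*(-164)²) - 1*(-21) = (-5/2 - 1*26896) + 21 = (-5/2 - 26896) + 21 = -53797/2 + 21 = -53755/2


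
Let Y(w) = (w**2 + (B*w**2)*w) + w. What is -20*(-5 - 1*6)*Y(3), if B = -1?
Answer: -3300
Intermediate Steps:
Y(w) = w + w**2 - w**3 (Y(w) = (w**2 + (-w**2)*w) + w = (w**2 - w**3) + w = w + w**2 - w**3)
-20*(-5 - 1*6)*Y(3) = -20*(-5 - 1*6)*3*(1 + 3 - 1*3**2) = -20*(-5 - 6)*3*(1 + 3 - 1*9) = -(-220)*3*(1 + 3 - 9) = -(-220)*3*(-5) = -(-220)*(-15) = -20*165 = -3300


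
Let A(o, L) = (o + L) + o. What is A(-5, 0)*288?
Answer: -2880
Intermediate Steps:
A(o, L) = L + 2*o (A(o, L) = (L + o) + o = L + 2*o)
A(-5, 0)*288 = (0 + 2*(-5))*288 = (0 - 10)*288 = -10*288 = -2880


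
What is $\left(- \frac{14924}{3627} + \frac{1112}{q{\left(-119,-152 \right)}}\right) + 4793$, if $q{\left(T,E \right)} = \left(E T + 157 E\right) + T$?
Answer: $\frac{875110373}{182745} \approx 4788.7$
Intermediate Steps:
$q{\left(T,E \right)} = T + 157 E + E T$ ($q{\left(T,E \right)} = \left(157 E + E T\right) + T = T + 157 E + E T$)
$\left(- \frac{14924}{3627} + \frac{1112}{q{\left(-119,-152 \right)}}\right) + 4793 = \left(- \frac{14924}{3627} + \frac{1112}{-119 + 157 \left(-152\right) - -18088}\right) + 4793 = \left(\left(-14924\right) \frac{1}{3627} + \frac{1112}{-119 - 23864 + 18088}\right) + 4793 = \left(- \frac{1148}{279} + \frac{1112}{-5895}\right) + 4793 = \left(- \frac{1148}{279} + 1112 \left(- \frac{1}{5895}\right)\right) + 4793 = \left(- \frac{1148}{279} - \frac{1112}{5895}\right) + 4793 = - \frac{786412}{182745} + 4793 = \frac{875110373}{182745}$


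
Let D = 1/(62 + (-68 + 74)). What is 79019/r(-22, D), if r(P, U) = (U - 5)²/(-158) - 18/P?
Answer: 635037141728/5311197 ≈ 1.1957e+5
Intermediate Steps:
D = 1/68 (D = 1/(62 + 6) = 1/68 ≈ 0.014706)
r(P, U) = -18/P - (-5 + U)²/158 (r(P, U) = (-5 + U)²*(-1/158) - 18/P = -(-5 + U)²/158 - 18/P = -18/P - (-5 + U)²/158)
79019/r(-22, D) = 79019/(-18/(-22) - (-5 + 1/68)²/158) = 79019/(-18*(-1/22) - (-339/68)²/158) = 79019/(9/11 - 1/158*114921/4624) = 79019/(9/11 - 114921/730592) = 79019/(5311197/8036512) = 79019*(8036512/5311197) = 635037141728/5311197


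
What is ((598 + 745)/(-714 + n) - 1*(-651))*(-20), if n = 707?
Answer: -64280/7 ≈ -9182.9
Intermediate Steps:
((598 + 745)/(-714 + n) - 1*(-651))*(-20) = ((598 + 745)/(-714 + 707) - 1*(-651))*(-20) = (1343/(-7) + 651)*(-20) = (1343*(-⅐) + 651)*(-20) = (-1343/7 + 651)*(-20) = (3214/7)*(-20) = -64280/7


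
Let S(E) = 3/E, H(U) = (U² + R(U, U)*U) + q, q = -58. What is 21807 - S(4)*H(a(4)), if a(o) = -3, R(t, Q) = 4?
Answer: 87411/4 ≈ 21853.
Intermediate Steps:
H(U) = -58 + U² + 4*U (H(U) = (U² + 4*U) - 58 = -58 + U² + 4*U)
21807 - S(4)*H(a(4)) = 21807 - 3/4*(-58 + (-3)² + 4*(-3)) = 21807 - 3*(¼)*(-58 + 9 - 12) = 21807 - 3*(-61)/4 = 21807 - 1*(-183/4) = 21807 + 183/4 = 87411/4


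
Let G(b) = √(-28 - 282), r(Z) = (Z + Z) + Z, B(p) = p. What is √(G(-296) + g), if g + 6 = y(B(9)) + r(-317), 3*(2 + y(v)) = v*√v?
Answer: √(-950 + I*√310) ≈ 0.2856 + 30.823*I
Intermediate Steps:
y(v) = -2 + v^(3/2)/3 (y(v) = -2 + (v*√v)/3 = -2 + v^(3/2)/3)
r(Z) = 3*Z (r(Z) = 2*Z + Z = 3*Z)
G(b) = I*√310 (G(b) = √(-310) = I*√310)
g = -950 (g = -6 + ((-2 + 9^(3/2)/3) + 3*(-317)) = -6 + ((-2 + (⅓)*27) - 951) = -6 + ((-2 + 9) - 951) = -6 + (7 - 951) = -6 - 944 = -950)
√(G(-296) + g) = √(I*√310 - 950) = √(-950 + I*√310)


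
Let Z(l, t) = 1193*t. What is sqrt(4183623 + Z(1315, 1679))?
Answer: sqrt(6186670) ≈ 2487.3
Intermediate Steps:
sqrt(4183623 + Z(1315, 1679)) = sqrt(4183623 + 1193*1679) = sqrt(4183623 + 2003047) = sqrt(6186670)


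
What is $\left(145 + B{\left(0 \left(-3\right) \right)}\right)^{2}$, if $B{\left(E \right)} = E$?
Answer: $21025$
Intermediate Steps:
$\left(145 + B{\left(0 \left(-3\right) \right)}\right)^{2} = \left(145 + 0 \left(-3\right)\right)^{2} = \left(145 + 0\right)^{2} = 145^{2} = 21025$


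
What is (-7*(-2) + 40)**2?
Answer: 2916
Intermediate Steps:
(-7*(-2) + 40)**2 = (14 + 40)**2 = 54**2 = 2916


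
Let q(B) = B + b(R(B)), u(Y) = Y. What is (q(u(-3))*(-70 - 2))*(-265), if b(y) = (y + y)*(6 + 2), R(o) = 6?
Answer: 1774440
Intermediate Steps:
b(y) = 16*y (b(y) = (2*y)*8 = 16*y)
q(B) = 96 + B (q(B) = B + 16*6 = B + 96 = 96 + B)
(q(u(-3))*(-70 - 2))*(-265) = ((96 - 3)*(-70 - 2))*(-265) = (93*(-72))*(-265) = -6696*(-265) = 1774440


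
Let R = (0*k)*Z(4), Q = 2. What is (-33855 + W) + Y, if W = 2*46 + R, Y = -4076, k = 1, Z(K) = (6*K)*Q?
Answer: -37839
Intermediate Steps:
Z(K) = 12*K (Z(K) = (6*K)*2 = 12*K)
R = 0 (R = (0*1)*(12*4) = 0*48 = 0)
W = 92 (W = 2*46 + 0 = 92 + 0 = 92)
(-33855 + W) + Y = (-33855 + 92) - 4076 = -33763 - 4076 = -37839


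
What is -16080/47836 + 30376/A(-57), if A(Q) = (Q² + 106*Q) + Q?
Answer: -187361792/17041575 ≈ -10.994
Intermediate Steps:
A(Q) = Q² + 107*Q
-16080/47836 + 30376/A(-57) = -16080/47836 + 30376/((-57*(107 - 57))) = -16080*1/47836 + 30376/((-57*50)) = -4020/11959 + 30376/(-2850) = -4020/11959 + 30376*(-1/2850) = -4020/11959 - 15188/1425 = -187361792/17041575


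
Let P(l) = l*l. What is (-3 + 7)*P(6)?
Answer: 144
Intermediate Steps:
P(l) = l**2
(-3 + 7)*P(6) = (-3 + 7)*6**2 = 4*36 = 144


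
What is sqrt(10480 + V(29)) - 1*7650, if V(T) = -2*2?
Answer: -7650 + 6*sqrt(291) ≈ -7547.6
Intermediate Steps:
V(T) = -4
sqrt(10480 + V(29)) - 1*7650 = sqrt(10480 - 4) - 1*7650 = sqrt(10476) - 7650 = 6*sqrt(291) - 7650 = -7650 + 6*sqrt(291)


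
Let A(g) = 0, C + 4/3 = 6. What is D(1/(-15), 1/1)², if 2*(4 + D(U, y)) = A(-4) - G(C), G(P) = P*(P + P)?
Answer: 53824/81 ≈ 664.49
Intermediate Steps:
C = 14/3 (C = -4/3 + 6 = 14/3 ≈ 4.6667)
G(P) = 2*P² (G(P) = P*(2*P) = 2*P²)
D(U, y) = -232/9 (D(U, y) = -4 + (0 - 2*(14/3)²)/2 = -4 + (0 - 2*196/9)/2 = -4 + (0 - 1*392/9)/2 = -4 + (0 - 392/9)/2 = -4 + (½)*(-392/9) = -4 - 196/9 = -232/9)
D(1/(-15), 1/1)² = (-232/9)² = 53824/81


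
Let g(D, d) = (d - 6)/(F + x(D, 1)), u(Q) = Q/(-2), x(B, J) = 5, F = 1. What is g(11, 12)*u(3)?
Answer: -3/2 ≈ -1.5000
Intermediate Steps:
u(Q) = -Q/2 (u(Q) = Q*(-½) = -Q/2)
g(D, d) = -1 + d/6 (g(D, d) = (d - 6)/(1 + 5) = (-6 + d)/6 = (-6 + d)*(⅙) = -1 + d/6)
g(11, 12)*u(3) = (-1 + (⅙)*12)*(-½*3) = (-1 + 2)*(-3/2) = 1*(-3/2) = -3/2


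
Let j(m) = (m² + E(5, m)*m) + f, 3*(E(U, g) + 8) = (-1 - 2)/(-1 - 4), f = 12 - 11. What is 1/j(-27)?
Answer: 5/4703 ≈ 0.0010632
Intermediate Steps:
f = 1
E(U, g) = -39/5 (E(U, g) = -8 + ((-1 - 2)/(-1 - 4))/3 = -8 + (-3/(-5))/3 = -8 + (-3*(-⅕))/3 = -8 + (⅓)*(⅗) = -8 + ⅕ = -39/5)
j(m) = 1 + m² - 39*m/5 (j(m) = (m² - 39*m/5) + 1 = 1 + m² - 39*m/5)
1/j(-27) = 1/(1 + (-27)² - 39/5*(-27)) = 1/(1 + 729 + 1053/5) = 1/(4703/5) = 5/4703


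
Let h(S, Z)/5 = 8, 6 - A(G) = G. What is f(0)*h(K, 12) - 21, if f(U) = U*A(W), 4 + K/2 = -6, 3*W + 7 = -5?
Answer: -21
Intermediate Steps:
W = -4 (W = -7/3 + (⅓)*(-5) = -7/3 - 5/3 = -4)
K = -20 (K = -8 + 2*(-6) = -8 - 12 = -20)
A(G) = 6 - G
f(U) = 10*U (f(U) = U*(6 - 1*(-4)) = U*(6 + 4) = U*10 = 10*U)
h(S, Z) = 40 (h(S, Z) = 5*8 = 40)
f(0)*h(K, 12) - 21 = (10*0)*40 - 21 = 0*40 - 21 = 0 - 21 = -21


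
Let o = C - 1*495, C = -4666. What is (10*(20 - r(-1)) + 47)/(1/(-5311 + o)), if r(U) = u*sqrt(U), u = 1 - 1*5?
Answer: -2586584 - 418880*I ≈ -2.5866e+6 - 4.1888e+5*I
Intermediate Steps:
u = -4 (u = 1 - 5 = -4)
r(U) = -4*sqrt(U)
o = -5161 (o = -4666 - 1*495 = -4666 - 495 = -5161)
(10*(20 - r(-1)) + 47)/(1/(-5311 + o)) = (10*(20 - (-4)*sqrt(-1)) + 47)/(1/(-5311 - 5161)) = (10*(20 - (-4)*I) + 47)/(1/(-10472)) = (10*(20 + 4*I) + 47)/(-1/10472) = ((200 + 40*I) + 47)*(-10472) = (247 + 40*I)*(-10472) = -2586584 - 418880*I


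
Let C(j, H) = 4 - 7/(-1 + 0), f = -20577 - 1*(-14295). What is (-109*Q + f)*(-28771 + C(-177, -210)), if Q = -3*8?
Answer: 105434160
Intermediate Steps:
Q = -24
f = -6282 (f = -20577 + 14295 = -6282)
C(j, H) = 11 (C(j, H) = 4 - 7/(-1) = 4 - 7*(-1) = 4 + 7 = 11)
(-109*Q + f)*(-28771 + C(-177, -210)) = (-109*(-24) - 6282)*(-28771 + 11) = (2616 - 6282)*(-28760) = -3666*(-28760) = 105434160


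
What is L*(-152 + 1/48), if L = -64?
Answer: 29180/3 ≈ 9726.7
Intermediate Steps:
L*(-152 + 1/48) = -64*(-152 + 1/48) = -64*(-7295/48) = 29180/3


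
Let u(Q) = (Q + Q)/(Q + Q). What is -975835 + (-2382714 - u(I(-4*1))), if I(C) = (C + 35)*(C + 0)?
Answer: -3358550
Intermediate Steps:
I(C) = C*(35 + C) (I(C) = (35 + C)*C = C*(35 + C))
u(Q) = 1 (u(Q) = (2*Q)/((2*Q)) = (2*Q)*(1/(2*Q)) = 1)
-975835 + (-2382714 - u(I(-4*1))) = -975835 + (-2382714 - 1*1) = -975835 + (-2382714 - 1) = -975835 - 2382715 = -3358550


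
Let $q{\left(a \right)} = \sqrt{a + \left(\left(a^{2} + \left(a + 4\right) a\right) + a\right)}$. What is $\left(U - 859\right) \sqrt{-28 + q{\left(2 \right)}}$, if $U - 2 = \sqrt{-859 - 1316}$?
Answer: $\sqrt{-28 + 2 \sqrt{5}} \left(-857 + 5 i \sqrt{87}\right) \approx -226.21 - 4156.9 i$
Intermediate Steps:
$q{\left(a \right)} = \sqrt{a^{2} + 2 a + a \left(4 + a\right)}$ ($q{\left(a \right)} = \sqrt{a + \left(\left(a^{2} + \left(4 + a\right) a\right) + a\right)} = \sqrt{a + \left(\left(a^{2} + a \left(4 + a\right)\right) + a\right)} = \sqrt{a + \left(a + a^{2} + a \left(4 + a\right)\right)} = \sqrt{a^{2} + 2 a + a \left(4 + a\right)}$)
$U = 2 + 5 i \sqrt{87}$ ($U = 2 + \sqrt{-859 - 1316} = 2 + \sqrt{-2175} = 2 + 5 i \sqrt{87} \approx 2.0 + 46.637 i$)
$\left(U - 859\right) \sqrt{-28 + q{\left(2 \right)}} = \left(\left(2 + 5 i \sqrt{87}\right) - 859\right) \sqrt{-28 + \sqrt{2} \sqrt{2 \left(3 + 2\right)}} = \left(-857 + 5 i \sqrt{87}\right) \sqrt{-28 + \sqrt{2} \sqrt{2 \cdot 5}} = \left(-857 + 5 i \sqrt{87}\right) \sqrt{-28 + \sqrt{2} \sqrt{10}} = \left(-857 + 5 i \sqrt{87}\right) \sqrt{-28 + 2 \sqrt{5}} = \sqrt{-28 + 2 \sqrt{5}} \left(-857 + 5 i \sqrt{87}\right)$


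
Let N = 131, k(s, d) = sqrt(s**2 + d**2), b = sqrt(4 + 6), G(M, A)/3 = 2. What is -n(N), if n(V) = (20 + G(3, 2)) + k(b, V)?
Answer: -26 - sqrt(17171) ≈ -157.04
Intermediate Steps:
G(M, A) = 6 (G(M, A) = 3*2 = 6)
b = sqrt(10) ≈ 3.1623
k(s, d) = sqrt(d**2 + s**2)
n(V) = 26 + sqrt(10 + V**2) (n(V) = (20 + 6) + sqrt(V**2 + (sqrt(10))**2) = 26 + sqrt(V**2 + 10) = 26 + sqrt(10 + V**2))
-n(N) = -(26 + sqrt(10 + 131**2)) = -(26 + sqrt(10 + 17161)) = -(26 + sqrt(17171)) = -26 - sqrt(17171)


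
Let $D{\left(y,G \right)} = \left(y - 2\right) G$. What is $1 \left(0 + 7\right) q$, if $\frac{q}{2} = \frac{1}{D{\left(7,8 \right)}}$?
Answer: $\frac{7}{20} \approx 0.35$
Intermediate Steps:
$D{\left(y,G \right)} = G \left(-2 + y\right)$ ($D{\left(y,G \right)} = \left(-2 + y\right) G = G \left(-2 + y\right)$)
$q = \frac{1}{20}$ ($q = \frac{2}{8 \left(-2 + 7\right)} = \frac{2}{8 \cdot 5} = \frac{2}{40} = 2 \cdot \frac{1}{40} = \frac{1}{20} \approx 0.05$)
$1 \left(0 + 7\right) q = 1 \left(0 + 7\right) \frac{1}{20} = 1 \cdot 7 \cdot \frac{1}{20} = 7 \cdot \frac{1}{20} = \frac{7}{20}$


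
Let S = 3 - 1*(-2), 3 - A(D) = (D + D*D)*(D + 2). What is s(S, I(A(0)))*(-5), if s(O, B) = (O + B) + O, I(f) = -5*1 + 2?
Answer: -35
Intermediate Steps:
A(D) = 3 - (2 + D)*(D + D²) (A(D) = 3 - (D + D*D)*(D + 2) = 3 - (D + D²)*(2 + D) = 3 - (2 + D)*(D + D²))
S = 5 (S = 3 + 2 = 5)
I(f) = -3 (I(f) = -5 + 2 = -3)
s(O, B) = B + 2*O (s(O, B) = (B + O) + O = B + 2*O)
s(S, I(A(0)))*(-5) = (-3 + 2*5)*(-5) = (-3 + 10)*(-5) = 7*(-5) = -35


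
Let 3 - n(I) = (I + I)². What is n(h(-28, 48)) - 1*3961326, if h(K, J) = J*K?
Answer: -11186667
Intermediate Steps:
n(I) = 3 - 4*I² (n(I) = 3 - (I + I)² = 3 - (2*I)² = 3 - 4*I²)
n(h(-28, 48)) - 1*3961326 = (3 - 4*(48*(-28))²) - 1*3961326 = (3 - 4*(-1344)²) - 3961326 = (3 - 4*1806336) - 3961326 = (3 - 7225344) - 3961326 = -7225341 - 3961326 = -11186667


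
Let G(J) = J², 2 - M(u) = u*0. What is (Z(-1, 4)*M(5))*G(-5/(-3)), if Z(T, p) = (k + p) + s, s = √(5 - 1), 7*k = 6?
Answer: 800/21 ≈ 38.095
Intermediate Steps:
M(u) = 2 (M(u) = 2 - u*0 = 2 - 1*0 = 2 + 0 = 2)
k = 6/7 (k = (⅐)*6 = 6/7 ≈ 0.85714)
s = 2 (s = √4 = 2)
Z(T, p) = 20/7 + p (Z(T, p) = (6/7 + p) + 2 = 20/7 + p)
(Z(-1, 4)*M(5))*G(-5/(-3)) = ((20/7 + 4)*2)*(-5/(-3))² = ((48/7)*2)*(-5*(-⅓))² = 96*(5/3)²/7 = (96/7)*(25/9) = 800/21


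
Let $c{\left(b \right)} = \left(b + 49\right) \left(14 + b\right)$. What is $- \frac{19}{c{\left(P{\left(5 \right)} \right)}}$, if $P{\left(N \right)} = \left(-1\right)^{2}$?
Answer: $- \frac{19}{750} \approx -0.025333$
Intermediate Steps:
$P{\left(N \right)} = 1$
$c{\left(b \right)} = \left(14 + b\right) \left(49 + b\right)$ ($c{\left(b \right)} = \left(49 + b\right) \left(14 + b\right) = \left(14 + b\right) \left(49 + b\right)$)
$- \frac{19}{c{\left(P{\left(5 \right)} \right)}} = - \frac{19}{686 + 1^{2} + 63 \cdot 1} = - \frac{19}{686 + 1 + 63} = - \frac{19}{750}$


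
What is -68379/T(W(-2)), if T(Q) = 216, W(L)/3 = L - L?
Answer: -22793/72 ≈ -316.57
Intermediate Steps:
W(L) = 0 (W(L) = 3*(L - L) = 3*0 = 0)
-68379/T(W(-2)) = -68379/216 = -68379*1/216 = -22793/72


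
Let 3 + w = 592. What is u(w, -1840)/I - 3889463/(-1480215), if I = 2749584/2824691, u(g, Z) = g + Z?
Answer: -1739974743487141/1356658493520 ≈ -1282.5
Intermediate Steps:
w = 589 (w = -3 + 592 = 589)
u(g, Z) = Z + g
I = 2749584/2824691 (I = 2749584*(1/2824691) = 2749584/2824691 ≈ 0.97341)
u(w, -1840)/I - 3889463/(-1480215) = (-1840 + 589)/(2749584/2824691) - 3889463/(-1480215) = -1251*2824691/2749584 - 3889463*(-1/1480215) = -1177896147/916528 + 3889463/1480215 = -1739974743487141/1356658493520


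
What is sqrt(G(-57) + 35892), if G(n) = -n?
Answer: sqrt(35949) ≈ 189.60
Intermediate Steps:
sqrt(G(-57) + 35892) = sqrt(-1*(-57) + 35892) = sqrt(57 + 35892) = sqrt(35949)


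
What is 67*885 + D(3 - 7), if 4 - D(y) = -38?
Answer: 59337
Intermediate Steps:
D(y) = 42 (D(y) = 4 - 1*(-38) = 4 + 38 = 42)
67*885 + D(3 - 7) = 67*885 + 42 = 59295 + 42 = 59337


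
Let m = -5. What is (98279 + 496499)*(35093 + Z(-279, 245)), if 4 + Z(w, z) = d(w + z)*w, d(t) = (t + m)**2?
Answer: -231529232060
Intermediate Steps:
d(t) = (-5 + t)**2 (d(t) = (t - 5)**2 = (-5 + t)**2)
Z(w, z) = -4 + w*(-5 + w + z)**2 (Z(w, z) = -4 + (-5 + (w + z))**2*w = -4 + (-5 + w + z)**2*w = -4 + w*(-5 + w + z)**2)
(98279 + 496499)*(35093 + Z(-279, 245)) = (98279 + 496499)*(35093 + (-4 - 279*(-5 - 279 + 245)**2)) = 594778*(35093 + (-4 - 279*(-39)**2)) = 594778*(35093 + (-4 - 279*1521)) = 594778*(35093 + (-4 - 424359)) = 594778*(35093 - 424363) = 594778*(-389270) = -231529232060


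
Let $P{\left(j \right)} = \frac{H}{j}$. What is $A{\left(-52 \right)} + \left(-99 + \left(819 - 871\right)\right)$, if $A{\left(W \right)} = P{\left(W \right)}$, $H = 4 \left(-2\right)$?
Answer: $- \frac{1961}{13} \approx -150.85$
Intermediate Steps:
$H = -8$
$P{\left(j \right)} = - \frac{8}{j}$
$A{\left(W \right)} = - \frac{8}{W}$
$A{\left(-52 \right)} + \left(-99 + \left(819 - 871\right)\right) = - \frac{8}{-52} + \left(-99 + \left(819 - 871\right)\right) = \left(-8\right) \left(- \frac{1}{52}\right) + \left(-99 + \left(819 - 871\right)\right) = \frac{2}{13} - 151 = - \frac{1961}{13}$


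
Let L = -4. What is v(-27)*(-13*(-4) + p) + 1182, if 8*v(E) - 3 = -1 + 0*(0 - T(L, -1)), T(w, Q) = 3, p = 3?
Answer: 4783/4 ≈ 1195.8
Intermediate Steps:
v(E) = ¼ (v(E) = 3/8 + (-1 + 0*(0 - 1*3))/8 = 3/8 + (-1 + 0*(0 - 3))/8 = 3/8 + (-1 + 0*(-3))/8 = 3/8 + (-1 + 0)/8 = 3/8 + (⅛)*(-1) = 3/8 - ⅛ = ¼)
v(-27)*(-13*(-4) + p) + 1182 = (-13*(-4) + 3)/4 + 1182 = (52 + 3)/4 + 1182 = (¼)*55 + 1182 = 55/4 + 1182 = 4783/4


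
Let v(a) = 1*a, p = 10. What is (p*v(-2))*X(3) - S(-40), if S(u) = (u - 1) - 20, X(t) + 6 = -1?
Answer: 201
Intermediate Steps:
X(t) = -7 (X(t) = -6 - 1 = -7)
S(u) = -21 + u (S(u) = (-1 + u) - 20 = -21 + u)
v(a) = a
(p*v(-2))*X(3) - S(-40) = (10*(-2))*(-7) - (-21 - 40) = -20*(-7) - 1*(-61) = 140 + 61 = 201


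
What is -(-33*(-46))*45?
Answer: -68310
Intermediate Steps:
-(-33*(-46))*45 = -1518*45 = -1*68310 = -68310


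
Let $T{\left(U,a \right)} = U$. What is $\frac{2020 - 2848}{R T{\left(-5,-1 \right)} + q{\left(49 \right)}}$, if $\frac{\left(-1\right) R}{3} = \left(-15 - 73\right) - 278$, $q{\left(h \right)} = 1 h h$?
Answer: $\frac{828}{3089} \approx 0.26805$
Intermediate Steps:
$q{\left(h \right)} = h^{2}$ ($q{\left(h \right)} = h h = h^{2}$)
$R = 1098$ ($R = - 3 \left(\left(-15 - 73\right) - 278\right) = - 3 \left(-88 - 278\right) = \left(-3\right) \left(-366\right) = 1098$)
$\frac{2020 - 2848}{R T{\left(-5,-1 \right)} + q{\left(49 \right)}} = \frac{2020 - 2848}{1098 \left(-5\right) + 49^{2}} = - \frac{828}{-5490 + 2401} = - \frac{828}{-3089} = \left(-828\right) \left(- \frac{1}{3089}\right) = \frac{828}{3089}$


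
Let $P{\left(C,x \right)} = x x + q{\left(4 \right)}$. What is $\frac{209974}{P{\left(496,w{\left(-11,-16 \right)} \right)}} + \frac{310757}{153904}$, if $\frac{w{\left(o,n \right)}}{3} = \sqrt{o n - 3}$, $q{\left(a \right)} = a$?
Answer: $\frac{32800930173}{240244144} \approx 136.53$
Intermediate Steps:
$w{\left(o,n \right)} = 3 \sqrt{-3 + n o}$ ($w{\left(o,n \right)} = 3 \sqrt{o n - 3} = 3 \sqrt{n o - 3} = 3 \sqrt{-3 + n o}$)
$P{\left(C,x \right)} = 4 + x^{2}$ ($P{\left(C,x \right)} = x x + 4 = x^{2} + 4 = 4 + x^{2}$)
$\frac{209974}{P{\left(496,w{\left(-11,-16 \right)} \right)}} + \frac{310757}{153904} = \frac{209974}{4 + \left(3 \sqrt{-3 - -176}\right)^{2}} + \frac{310757}{153904} = \frac{209974}{4 + \left(3 \sqrt{-3 + 176}\right)^{2}} + 310757 \cdot \frac{1}{153904} = \frac{209974}{4 + \left(3 \sqrt{173}\right)^{2}} + \frac{310757}{153904} = \frac{209974}{4 + 1557} + \frac{310757}{153904} = \frac{209974}{1561} + \frac{310757}{153904} = \frac{32800930173}{240244144}$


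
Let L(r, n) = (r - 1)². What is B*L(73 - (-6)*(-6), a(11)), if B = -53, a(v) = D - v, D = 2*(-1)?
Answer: -68688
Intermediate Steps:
D = -2
a(v) = -2 - v
L(r, n) = (-1 + r)²
B*L(73 - (-6)*(-6), a(11)) = -53*(-1 + (73 - (-6)*(-6)))² = -53*(-1 + (73 - 1*36))² = -53*(-1 + (73 - 36))² = -53*(-1 + 37)² = -53*36² = -53*1296 = -68688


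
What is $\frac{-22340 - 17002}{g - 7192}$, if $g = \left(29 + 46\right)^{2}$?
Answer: $\frac{39342}{1567} \approx 25.107$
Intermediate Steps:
$g = 5625$ ($g = 75^{2} = 5625$)
$\frac{-22340 - 17002}{g - 7192} = \frac{-22340 - 17002}{5625 - 7192} = - \frac{39342}{-1567} = \left(-39342\right) \left(- \frac{1}{1567}\right) = \frac{39342}{1567}$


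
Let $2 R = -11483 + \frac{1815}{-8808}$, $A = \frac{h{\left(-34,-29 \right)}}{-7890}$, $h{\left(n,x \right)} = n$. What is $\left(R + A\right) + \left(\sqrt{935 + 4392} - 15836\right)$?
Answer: $- \frac{499845937501}{23165040} + \sqrt{5327} \approx -21505.0$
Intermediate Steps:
$A = \frac{17}{3945}$ ($A = - \frac{34}{-7890} = \left(-34\right) \left(- \frac{1}{7890}\right) = \frac{17}{3945} \approx 0.0043093$)
$R = - \frac{33714693}{5872}$ ($R = \frac{-11483 + \frac{1815}{-8808}}{2} = \frac{-11483 + 1815 \left(- \frac{1}{8808}\right)}{2} = \frac{-11483 - \frac{605}{2936}}{2} = \frac{1}{2} \left(- \frac{33714693}{2936}\right) = - \frac{33714693}{5872} \approx -5741.6$)
$\left(R + A\right) + \left(\sqrt{935 + 4392} - 15836\right) = \left(- \frac{33714693}{5872} + \frac{17}{3945}\right) + \left(\sqrt{935 + 4392} - 15836\right) = - \frac{133004364061}{23165040} - \left(15836 - \sqrt{5327}\right) = - \frac{499845937501}{23165040} + \sqrt{5327}$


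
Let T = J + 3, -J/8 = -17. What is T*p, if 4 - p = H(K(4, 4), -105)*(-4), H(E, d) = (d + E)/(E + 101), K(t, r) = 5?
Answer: 1668/53 ≈ 31.472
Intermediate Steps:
J = 136 (J = -8*(-17) = 136)
H(E, d) = (E + d)/(101 + E)
p = 12/53 (p = 4 - (5 - 105)/(101 + 5)*(-4) = 4 - -100/106*(-4) = 4 - (1/106)*(-100)*(-4) = 4 - (-50)*(-4)/53 = 4 - 1*200/53 = 4 - 200/53 = 12/53 ≈ 0.22642)
T = 139 (T = 136 + 3 = 139)
T*p = 139*(12/53) = 1668/53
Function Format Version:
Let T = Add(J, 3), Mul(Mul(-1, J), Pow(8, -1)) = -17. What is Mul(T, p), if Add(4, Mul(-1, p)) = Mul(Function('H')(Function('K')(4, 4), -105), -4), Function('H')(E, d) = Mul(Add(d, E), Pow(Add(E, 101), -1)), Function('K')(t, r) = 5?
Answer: Rational(1668, 53) ≈ 31.472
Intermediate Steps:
J = 136 (J = Mul(-8, -17) = 136)
Function('H')(E, d) = Mul(Pow(Add(101, E), -1), Add(E, d)) (Function('H')(E, d) = Mul(Add(E, d), Pow(Add(101, E), -1)) = Mul(Pow(Add(101, E), -1), Add(E, d)))
p = Rational(12, 53) (p = Add(4, Mul(-1, Mul(Mul(Pow(Add(101, 5), -1), Add(5, -105)), -4))) = Add(4, Mul(-1, Mul(Mul(Pow(106, -1), -100), -4))) = Add(4, Mul(-1, Mul(Mul(Rational(1, 106), -100), -4))) = Add(4, Mul(-1, Mul(Rational(-50, 53), -4))) = Add(4, Mul(-1, Rational(200, 53))) = Add(4, Rational(-200, 53)) = Rational(12, 53) ≈ 0.22642)
T = 139 (T = Add(136, 3) = 139)
Mul(T, p) = Mul(139, Rational(12, 53)) = Rational(1668, 53)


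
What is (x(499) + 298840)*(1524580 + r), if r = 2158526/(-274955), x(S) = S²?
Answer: 229648775976027534/274955 ≈ 8.3522e+11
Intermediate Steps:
r = -2158526/274955 (r = 2158526*(-1/274955) = -2158526/274955 ≈ -7.8505)
(x(499) + 298840)*(1524580 + r) = (499² + 298840)*(1524580 - 2158526/274955) = (249001 + 298840)*(419188735374/274955) = 547841*(419188735374/274955) = 229648775976027534/274955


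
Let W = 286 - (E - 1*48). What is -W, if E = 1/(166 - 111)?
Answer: -18369/55 ≈ -333.98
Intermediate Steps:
E = 1/55 ≈ 0.018182
W = 18369/55 (W = 286 - (1/55 - 1*48) = 286 - (1/55 - 48) = 286 - 1*(-2639/55) = 286 + 2639/55 = 18369/55 ≈ 333.98)
-W = -1*18369/55 = -18369/55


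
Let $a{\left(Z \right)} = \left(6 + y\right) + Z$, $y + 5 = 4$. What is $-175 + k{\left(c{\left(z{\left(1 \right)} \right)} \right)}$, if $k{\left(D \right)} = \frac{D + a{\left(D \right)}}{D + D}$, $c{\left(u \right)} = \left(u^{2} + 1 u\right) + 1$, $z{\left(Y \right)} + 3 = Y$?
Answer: $- \frac{1039}{6} \approx -173.17$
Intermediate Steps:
$y = -1$ ($y = -5 + 4 = -1$)
$a{\left(Z \right)} = 5 + Z$ ($a{\left(Z \right)} = \left(6 - 1\right) + Z = 5 + Z$)
$z{\left(Y \right)} = -3 + Y$
$c{\left(u \right)} = 1 + u + u^{2}$ ($c{\left(u \right)} = \left(u^{2} + u\right) + 1 = \left(u + u^{2}\right) + 1 = 1 + u + u^{2}$)
$k{\left(D \right)} = \frac{5 + 2 D}{2 D}$ ($k{\left(D \right)} = \frac{D + \left(5 + D\right)}{D + D} = \frac{5 + 2 D}{2 D}$)
$-175 + k{\left(c{\left(z{\left(1 \right)} \right)} \right)} = -175 + \frac{\frac{5}{2} + \left(1 + \left(-3 + 1\right) + \left(-3 + 1\right)^{2}\right)}{1 + \left(-3 + 1\right) + \left(-3 + 1\right)^{2}} = -175 + \frac{\frac{5}{2} + \left(1 - 2 + \left(-2\right)^{2}\right)}{1 - 2 + \left(-2\right)^{2}} = -175 + \frac{\frac{5}{2} + \left(1 - 2 + 4\right)}{1 - 2 + 4} = -175 + \frac{\frac{5}{2} + 3}{3} = -175 + \frac{1}{3} \cdot \frac{11}{2} = -175 + \frac{11}{6} = - \frac{1039}{6}$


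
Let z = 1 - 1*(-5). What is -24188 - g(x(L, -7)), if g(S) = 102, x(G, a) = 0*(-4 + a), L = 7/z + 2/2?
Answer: -24290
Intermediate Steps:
z = 6 (z = 1 + 5 = 6)
L = 13/6 (L = 7/6 + 2/2 = 7*(1/6) + 2*(1/2) = 7/6 + 1 = 13/6 ≈ 2.1667)
x(G, a) = 0
-24188 - g(x(L, -7)) = -24188 - 1*102 = -24188 - 102 = -24290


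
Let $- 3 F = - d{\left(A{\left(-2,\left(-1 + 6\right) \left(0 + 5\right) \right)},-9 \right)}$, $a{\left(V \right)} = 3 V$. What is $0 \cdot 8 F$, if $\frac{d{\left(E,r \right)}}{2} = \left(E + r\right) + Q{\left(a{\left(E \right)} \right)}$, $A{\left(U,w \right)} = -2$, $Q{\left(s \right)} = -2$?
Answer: $0$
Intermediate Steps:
$d{\left(E,r \right)} = -4 + 2 E + 2 r$ ($d{\left(E,r \right)} = 2 \left(\left(E + r\right) - 2\right) = 2 \left(-2 + E + r\right) = -4 + 2 E + 2 r$)
$F = - \frac{26}{3}$ ($F = - \frac{\left(-1\right) \left(-4 + 2 \left(-2\right) + 2 \left(-9\right)\right)}{3} = - \frac{\left(-1\right) \left(-4 - 4 - 18\right)}{3} = - \frac{\left(-1\right) \left(-26\right)}{3} = \left(- \frac{1}{3}\right) 26 = - \frac{26}{3} \approx -8.6667$)
$0 \cdot 8 F = 0 \cdot 8 \left(- \frac{26}{3}\right) = 0 \left(- \frac{208}{3}\right) = 0$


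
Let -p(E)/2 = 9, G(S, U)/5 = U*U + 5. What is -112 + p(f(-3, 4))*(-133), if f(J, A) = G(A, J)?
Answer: 2282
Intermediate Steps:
G(S, U) = 25 + 5*U² (G(S, U) = 5*(U*U + 5) = 5*(U² + 5) = 5*(5 + U²) = 25 + 5*U²)
f(J, A) = 25 + 5*J²
p(E) = -18 (p(E) = -2*9 = -18)
-112 + p(f(-3, 4))*(-133) = -112 - 18*(-133) = -112 + 2394 = 2282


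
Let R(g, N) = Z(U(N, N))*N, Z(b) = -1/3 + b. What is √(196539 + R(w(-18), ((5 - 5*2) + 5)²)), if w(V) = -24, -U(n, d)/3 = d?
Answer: 7*√4011 ≈ 443.33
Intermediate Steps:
U(n, d) = -3*d
Z(b) = -⅓ + b (Z(b) = -1*⅓ + b = -⅓ + b)
R(g, N) = N*(-⅓ - 3*N) (R(g, N) = (-⅓ - 3*N)*N = N*(-⅓ - 3*N))
√(196539 + R(w(-18), ((5 - 5*2) + 5)²)) = √(196539 - ((5 - 5*2) + 5)²*(1 + 9*((5 - 5*2) + 5)²)/3) = √(196539 - ((5 - 10) + 5)²*(1 + 9*((5 - 10) + 5)²)/3) = √(196539 - (-5 + 5)²*(1 + 9*(-5 + 5)²)/3) = √(196539 - ⅓*0²*(1 + 9*0²)) = √(196539 - ⅓*0*(1 + 9*0)) = √(196539 - ⅓*0*(1 + 0)) = √(196539 - ⅓*0*1) = √(196539 + 0) = √196539 = 7*√4011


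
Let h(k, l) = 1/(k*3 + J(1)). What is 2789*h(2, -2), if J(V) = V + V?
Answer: 2789/8 ≈ 348.63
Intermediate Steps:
J(V) = 2*V
h(k, l) = 1/(2 + 3*k) (h(k, l) = 1/(k*3 + 2*1) = 1/(3*k + 2) = 1/(2 + 3*k))
2789*h(2, -2) = 2789/(2 + 3*2) = 2789/(2 + 6) = 2789/8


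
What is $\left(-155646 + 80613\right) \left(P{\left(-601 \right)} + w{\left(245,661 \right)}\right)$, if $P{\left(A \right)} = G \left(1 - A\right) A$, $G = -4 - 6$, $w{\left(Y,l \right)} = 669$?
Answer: $-271521091737$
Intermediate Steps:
$G = -10$ ($G = -4 - 6 = -10$)
$P{\left(A \right)} = A \left(-10 + 10 A\right)$ ($P{\left(A \right)} = - 10 \left(1 - A\right) A = \left(-10 + 10 A\right) A = A \left(-10 + 10 A\right)$)
$\left(-155646 + 80613\right) \left(P{\left(-601 \right)} + w{\left(245,661 \right)}\right) = \left(-155646 + 80613\right) \left(10 \left(-601\right) \left(-1 - 601\right) + 669\right) = - 75033 \left(10 \left(-601\right) \left(-602\right) + 669\right) = - 75033 \left(3618020 + 669\right) = \left(-75033\right) 3618689 = -271521091737$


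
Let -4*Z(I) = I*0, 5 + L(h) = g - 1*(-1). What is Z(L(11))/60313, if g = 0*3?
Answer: 0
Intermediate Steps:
g = 0
L(h) = -4 (L(h) = -5 + (0 - 1*(-1)) = -5 + (0 + 1) = -5 + 1 = -4)
Z(I) = 0 (Z(I) = -I*0/4 = -1/4*0 = 0)
Z(L(11))/60313 = 0/60313 = 0*(1/60313) = 0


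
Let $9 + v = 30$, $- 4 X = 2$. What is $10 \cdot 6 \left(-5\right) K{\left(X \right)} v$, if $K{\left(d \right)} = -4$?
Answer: $25200$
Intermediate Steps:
$X = - \frac{1}{2}$ ($X = \left(- \frac{1}{4}\right) 2 = - \frac{1}{2} \approx -0.5$)
$v = 21$ ($v = -9 + 30 = 21$)
$10 \cdot 6 \left(-5\right) K{\left(X \right)} v = 10 \cdot 6 \left(-5\right) \left(-4\right) 21 = 10 \left(\left(-30\right) \left(-4\right)\right) 21 = 10 \cdot 120 \cdot 21 = 1200 \cdot 21 = 25200$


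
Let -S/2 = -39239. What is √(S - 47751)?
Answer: √30727 ≈ 175.29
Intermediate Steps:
S = 78478 (S = -2*(-39239) = 78478)
√(S - 47751) = √(78478 - 47751) = √30727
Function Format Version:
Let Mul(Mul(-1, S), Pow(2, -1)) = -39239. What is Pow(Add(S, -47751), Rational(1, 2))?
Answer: Pow(30727, Rational(1, 2)) ≈ 175.29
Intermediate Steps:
S = 78478 (S = Mul(-2, -39239) = 78478)
Pow(Add(S, -47751), Rational(1, 2)) = Pow(Add(78478, -47751), Rational(1, 2)) = Pow(30727, Rational(1, 2))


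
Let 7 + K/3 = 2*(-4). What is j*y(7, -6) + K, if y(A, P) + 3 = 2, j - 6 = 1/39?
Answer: -1990/39 ≈ -51.026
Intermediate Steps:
j = 235/39 (j = 6 + 1/39 = 235/39 ≈ 6.0256)
y(A, P) = -1 (y(A, P) = -3 + 2 = -1)
K = -45 (K = -21 + 3*(2*(-4)) = -21 + 3*(-8) = -21 - 24 = -45)
j*y(7, -6) + K = (235/39)*(-1) - 45 = -235/39 - 45 = -1990/39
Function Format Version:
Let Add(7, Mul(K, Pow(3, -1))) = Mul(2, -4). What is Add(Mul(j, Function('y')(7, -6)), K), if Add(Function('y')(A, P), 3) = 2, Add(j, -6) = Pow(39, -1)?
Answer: Rational(-1990, 39) ≈ -51.026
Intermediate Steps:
j = Rational(235, 39) (j = Add(6, Pow(39, -1)) = Add(6, Rational(1, 39)) = Rational(235, 39) ≈ 6.0256)
Function('y')(A, P) = -1 (Function('y')(A, P) = Add(-3, 2) = -1)
K = -45 (K = Add(-21, Mul(3, Mul(2, -4))) = Add(-21, Mul(3, -8)) = Add(-21, -24) = -45)
Add(Mul(j, Function('y')(7, -6)), K) = Add(Mul(Rational(235, 39), -1), -45) = Add(Rational(-235, 39), -45) = Rational(-1990, 39)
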